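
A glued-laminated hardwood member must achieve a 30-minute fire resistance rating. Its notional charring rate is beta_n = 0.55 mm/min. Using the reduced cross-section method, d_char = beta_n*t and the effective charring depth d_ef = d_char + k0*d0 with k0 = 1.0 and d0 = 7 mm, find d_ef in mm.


d_char = 0.55 * 30 = 16.5 mm
d_ef = 16.5 + 1.0*7 = 23.5 mm

23.5 mm


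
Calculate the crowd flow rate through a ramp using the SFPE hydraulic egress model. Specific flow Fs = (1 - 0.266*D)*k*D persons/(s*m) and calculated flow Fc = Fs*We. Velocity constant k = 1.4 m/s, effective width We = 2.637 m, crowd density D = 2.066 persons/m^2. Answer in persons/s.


1 - 0.266*D = 1 - 0.266*2.066 = 0.45044
Fs = 0.45044 * 1.4 * 2.066 = 1.3029 persons/(s*m)
Fc = 1.3029 * 2.637 = 3.4357 persons/s

3.4357 persons/s


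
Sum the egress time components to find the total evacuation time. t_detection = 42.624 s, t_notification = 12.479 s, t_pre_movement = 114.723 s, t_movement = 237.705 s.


Total = 42.624 + 12.479 + 114.723 + 237.705 = 407.531 s

407.531 s


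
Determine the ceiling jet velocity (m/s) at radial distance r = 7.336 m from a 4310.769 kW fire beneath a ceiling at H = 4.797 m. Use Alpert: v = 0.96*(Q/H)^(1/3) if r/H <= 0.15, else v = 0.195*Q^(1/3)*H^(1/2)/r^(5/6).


r/H = 7.336 / 4.797 = 1.5293
r/H > 0.15, so v = 0.195*Q^(1/3)*H^(1/2)/r^(5/6)
Q^(1/3) = 16.275
H^(1/2) = 2.1902
r^(5/6) = 5.2628
v = 0.195 * 16.275 * 2.1902 / 5.2628 = 1.3208 m/s

1.3208 m/s


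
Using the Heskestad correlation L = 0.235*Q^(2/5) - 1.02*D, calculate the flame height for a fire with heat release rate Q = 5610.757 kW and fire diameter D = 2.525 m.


Q^(2/5) = 31.594
0.235 * Q^(2/5) = 7.4247
1.02 * D = 2.5755
L = 4.8492 m

4.8492 m


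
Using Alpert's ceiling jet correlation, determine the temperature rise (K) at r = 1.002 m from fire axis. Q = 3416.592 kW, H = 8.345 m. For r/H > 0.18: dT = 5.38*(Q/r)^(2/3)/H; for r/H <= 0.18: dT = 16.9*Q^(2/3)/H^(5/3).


r/H = 1.002 / 8.345 = 0.12007
r/H <= 0.18, so dT = 16.9*Q^(2/3)/H^(5/3)
Q^(2/3) = 226.84
H^(5/3) = 34.333
dT = 16.9 * 226.84 / 34.333 = 111.66 K

111.66 K


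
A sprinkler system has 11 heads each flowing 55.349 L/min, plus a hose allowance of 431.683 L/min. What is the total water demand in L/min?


Sprinkler demand = 11 * 55.349 = 608.839 L/min
Total = 608.839 + 431.683 = 1040.522 L/min

1040.522 L/min


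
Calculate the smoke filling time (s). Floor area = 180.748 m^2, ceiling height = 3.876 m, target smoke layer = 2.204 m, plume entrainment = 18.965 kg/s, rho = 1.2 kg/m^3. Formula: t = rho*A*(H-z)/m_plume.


H - z = 1.672 m
t = 1.2 * 180.748 * 1.672 / 18.965 = 19.122 s

19.122 s


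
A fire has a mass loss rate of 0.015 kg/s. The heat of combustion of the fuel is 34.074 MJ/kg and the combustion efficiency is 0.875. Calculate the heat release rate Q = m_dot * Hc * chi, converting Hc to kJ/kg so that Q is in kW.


Hc = 34.074 MJ/kg = 34.074 * 1000 kJ/kg = 34074 kJ/kg
Q = 0.015 kg/s * 34074 kJ/kg * 0.875 = 447.22 kW

447.22 kW


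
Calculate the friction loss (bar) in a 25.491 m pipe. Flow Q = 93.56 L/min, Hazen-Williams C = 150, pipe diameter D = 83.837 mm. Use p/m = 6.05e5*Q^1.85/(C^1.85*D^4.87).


Q^1.85 = 4431.2
C^1.85 = 10611
D^4.87 = 2.3288e+09
p/m = 0.00010849 bar/m
p_total = 0.00010849 * 25.491 = 0.0027654 bar

0.0027654 bar


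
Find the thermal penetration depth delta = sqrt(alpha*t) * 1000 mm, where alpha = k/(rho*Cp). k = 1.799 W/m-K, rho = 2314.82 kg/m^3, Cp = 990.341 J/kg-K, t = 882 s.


alpha = 1.799 / (2314.82 * 990.341) = 7.8475e-07 m^2/s
alpha * t = 0.00069215
delta = sqrt(0.00069215) * 1000 = 26.309 mm

26.309 mm


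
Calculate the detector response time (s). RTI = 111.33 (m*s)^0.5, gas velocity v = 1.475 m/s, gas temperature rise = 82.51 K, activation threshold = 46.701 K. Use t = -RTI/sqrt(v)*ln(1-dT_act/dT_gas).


dT_act/dT_gas = 0.56600
ln(1 - 0.56600) = -0.83472
t = -111.33 / sqrt(1.475) * -0.83472 = 76.517 s

76.517 s


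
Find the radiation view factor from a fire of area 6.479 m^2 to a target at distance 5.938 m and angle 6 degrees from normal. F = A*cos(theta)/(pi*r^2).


cos(6 deg) = 0.99452
pi*r^2 = 110.77
F = 6.479 * 0.99452 / 110.77 = 0.058169

0.058169


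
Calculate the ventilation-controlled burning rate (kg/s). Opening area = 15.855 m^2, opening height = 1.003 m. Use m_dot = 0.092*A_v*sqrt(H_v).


sqrt(H_v) = 1.0015
m_dot = 0.092 * 15.855 * 1.0015 = 1.4608 kg/s

1.4608 kg/s


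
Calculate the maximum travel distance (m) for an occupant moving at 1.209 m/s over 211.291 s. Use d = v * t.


d = 1.209 * 211.291 = 255.45 m

255.45 m


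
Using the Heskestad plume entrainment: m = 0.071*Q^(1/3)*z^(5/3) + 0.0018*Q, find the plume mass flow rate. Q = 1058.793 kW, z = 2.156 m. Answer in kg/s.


Q^(1/3) = 10.192
z^(5/3) = 3.5982
First term = 0.071 * 10.192 * 3.5982 = 2.6038
Second term = 0.0018 * 1058.793 = 1.9058
m = 4.5096 kg/s

4.5096 kg/s


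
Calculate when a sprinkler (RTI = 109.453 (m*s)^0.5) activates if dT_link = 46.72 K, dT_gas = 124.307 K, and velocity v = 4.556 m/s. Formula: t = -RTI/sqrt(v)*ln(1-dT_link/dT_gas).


dT_link/dT_gas = 0.37584
ln(1 - 0.37584) = -0.47135
t = -109.453 / sqrt(4.556) * -0.47135 = 24.170 s

24.170 s


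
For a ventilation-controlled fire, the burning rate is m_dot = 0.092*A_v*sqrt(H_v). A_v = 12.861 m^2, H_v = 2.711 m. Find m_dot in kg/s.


sqrt(H_v) = 1.6465
m_dot = 0.092 * 12.861 * 1.6465 = 1.9482 kg/s

1.9482 kg/s


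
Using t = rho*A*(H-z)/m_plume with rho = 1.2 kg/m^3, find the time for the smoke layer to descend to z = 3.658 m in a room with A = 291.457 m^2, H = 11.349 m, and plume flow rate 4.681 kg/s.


H - z = 7.691 m
t = 1.2 * 291.457 * 7.691 / 4.681 = 574.65 s

574.65 s


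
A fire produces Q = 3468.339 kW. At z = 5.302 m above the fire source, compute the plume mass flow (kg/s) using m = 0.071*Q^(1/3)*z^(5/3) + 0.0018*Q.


Q^(1/3) = 15.137
z^(5/3) = 16.121
First term = 0.071 * 15.137 * 16.121 = 17.326
Second term = 0.0018 * 3468.339 = 6.2430
m = 23.569 kg/s

23.569 kg/s


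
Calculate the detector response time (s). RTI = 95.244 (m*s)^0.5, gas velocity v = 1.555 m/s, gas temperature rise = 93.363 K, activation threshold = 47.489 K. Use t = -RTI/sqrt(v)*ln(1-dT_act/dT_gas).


dT_act/dT_gas = 0.50865
ln(1 - 0.50865) = -0.71060
t = -95.244 / sqrt(1.555) * -0.71060 = 54.274 s

54.274 s


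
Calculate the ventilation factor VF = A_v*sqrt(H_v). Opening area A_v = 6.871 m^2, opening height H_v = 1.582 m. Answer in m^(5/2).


sqrt(H_v) = 1.2578
VF = 6.871 * 1.2578 = 8.6422 m^(5/2)

8.6422 m^(5/2)


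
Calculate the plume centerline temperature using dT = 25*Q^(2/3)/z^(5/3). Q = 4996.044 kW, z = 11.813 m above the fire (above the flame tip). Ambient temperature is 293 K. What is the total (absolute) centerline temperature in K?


Q^(2/3) = 292.25
z^(5/3) = 61.273
dT = 25 * 292.25 / 61.273 = 119.24 K
T = 293 + 119.24 = 412.24 K

412.24 K


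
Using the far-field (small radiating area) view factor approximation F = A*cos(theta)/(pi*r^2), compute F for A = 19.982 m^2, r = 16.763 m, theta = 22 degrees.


cos(22 deg) = 0.92718
pi*r^2 = 882.78
F = 19.982 * 0.92718 / 882.78 = 0.020987

0.020987


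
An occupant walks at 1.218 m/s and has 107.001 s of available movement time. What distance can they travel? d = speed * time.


d = 1.218 * 107.001 = 130.33 m

130.33 m


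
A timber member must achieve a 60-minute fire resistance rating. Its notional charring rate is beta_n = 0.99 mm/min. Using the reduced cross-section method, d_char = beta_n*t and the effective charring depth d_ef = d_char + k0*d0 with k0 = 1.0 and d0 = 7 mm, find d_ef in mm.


d_char = 0.99 * 60 = 59.4 mm
d_ef = 59.4 + 1.0*7 = 66.4 mm

66.4 mm


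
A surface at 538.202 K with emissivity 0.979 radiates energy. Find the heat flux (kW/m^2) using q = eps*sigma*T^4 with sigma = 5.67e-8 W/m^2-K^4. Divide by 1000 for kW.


T^4 = 8.3904e+10
q = 0.979 * 5.67e-8 * 8.3904e+10 / 1000 = 4.6574 kW/m^2

4.6574 kW/m^2


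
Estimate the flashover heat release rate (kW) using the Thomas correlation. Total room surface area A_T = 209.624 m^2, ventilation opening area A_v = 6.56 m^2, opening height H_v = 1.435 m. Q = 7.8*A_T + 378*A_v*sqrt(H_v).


7.8*A_T = 1635.1
sqrt(H_v) = 1.1979
378*A_v*sqrt(H_v) = 2970.4
Q = 1635.1 + 2970.4 = 4605.5 kW

4605.5 kW


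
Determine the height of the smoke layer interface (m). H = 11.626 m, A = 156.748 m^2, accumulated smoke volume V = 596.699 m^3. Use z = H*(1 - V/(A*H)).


V/(A*H) = 0.32743
1 - 0.32743 = 0.67257
z = 11.626 * 0.67257 = 7.8193 m

7.8193 m


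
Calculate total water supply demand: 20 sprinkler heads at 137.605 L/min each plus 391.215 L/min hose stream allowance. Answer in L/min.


Sprinkler demand = 20 * 137.605 = 2752.1 L/min
Total = 2752.1 + 391.215 = 3143.315 L/min

3143.315 L/min


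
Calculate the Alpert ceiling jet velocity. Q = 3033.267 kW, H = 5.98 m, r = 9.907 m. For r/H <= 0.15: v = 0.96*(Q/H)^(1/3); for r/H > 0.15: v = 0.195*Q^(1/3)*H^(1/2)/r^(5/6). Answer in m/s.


r/H = 9.907 / 5.98 = 1.6567
r/H > 0.15, so v = 0.195*Q^(1/3)*H^(1/2)/r^(5/6)
Q^(1/3) = 14.476
H^(1/2) = 2.4454
r^(5/6) = 6.7601
v = 0.195 * 14.476 * 2.4454 / 6.7601 = 1.0211 m/s

1.0211 m/s


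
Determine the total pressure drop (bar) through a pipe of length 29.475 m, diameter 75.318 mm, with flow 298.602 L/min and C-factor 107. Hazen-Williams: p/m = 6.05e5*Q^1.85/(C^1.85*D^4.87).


Q^1.85 = 37925
C^1.85 = 5680.2
D^4.87 = 1.3820e+09
p/m = 0.0029229 bar/m
p_total = 0.0029229 * 29.475 = 0.086154 bar

0.086154 bar


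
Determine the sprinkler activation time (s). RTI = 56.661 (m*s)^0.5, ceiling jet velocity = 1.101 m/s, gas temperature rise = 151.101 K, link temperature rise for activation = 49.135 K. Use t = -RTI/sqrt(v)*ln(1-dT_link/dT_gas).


dT_link/dT_gas = 0.32518
ln(1 - 0.32518) = -0.39331
t = -56.661 / sqrt(1.101) * -0.39331 = 21.239 s

21.239 s


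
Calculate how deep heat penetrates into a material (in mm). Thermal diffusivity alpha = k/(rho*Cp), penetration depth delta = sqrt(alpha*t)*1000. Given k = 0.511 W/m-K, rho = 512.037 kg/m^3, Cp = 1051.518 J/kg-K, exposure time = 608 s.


alpha = 0.511 / (512.037 * 1051.518) = 9.4908e-07 m^2/s
alpha * t = 0.00057704
delta = sqrt(0.00057704) * 1000 = 24.022 mm

24.022 mm


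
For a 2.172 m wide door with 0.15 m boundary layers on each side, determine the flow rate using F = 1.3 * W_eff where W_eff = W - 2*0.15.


W_eff = 2.172 - 0.30 = 1.872 m
F = 1.3 * 1.872 = 2.4336 persons/s

2.4336 persons/s


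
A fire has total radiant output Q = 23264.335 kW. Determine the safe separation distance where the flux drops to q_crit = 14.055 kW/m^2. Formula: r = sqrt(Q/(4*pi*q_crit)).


4*pi*q_crit = 176.62
Q/(4*pi*q_crit) = 131.72
r = sqrt(131.72) = 11.477 m

11.477 m


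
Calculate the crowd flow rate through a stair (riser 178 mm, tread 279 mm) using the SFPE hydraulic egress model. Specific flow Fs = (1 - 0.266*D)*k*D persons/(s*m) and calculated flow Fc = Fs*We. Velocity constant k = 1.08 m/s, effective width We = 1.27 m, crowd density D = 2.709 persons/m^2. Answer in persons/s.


1 - 0.266*D = 1 - 0.266*2.709 = 0.27941
Fs = 0.27941 * 1.08 * 2.709 = 0.81746 persons/(s*m)
Fc = 0.81746 * 1.27 = 1.0382 persons/s

1.0382 persons/s


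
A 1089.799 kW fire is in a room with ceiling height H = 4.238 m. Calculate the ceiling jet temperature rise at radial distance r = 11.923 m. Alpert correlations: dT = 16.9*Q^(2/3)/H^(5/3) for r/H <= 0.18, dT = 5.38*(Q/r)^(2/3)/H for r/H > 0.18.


r/H = 11.923 / 4.238 = 2.8134
r/H > 0.18, so dT = 5.38*(Q/r)^(2/3)/H
Q/r = 91.403
(Q/r)^(2/3) = 20.291
dT = 5.38 * 20.291 / 4.238 = 25.759 K

25.759 K


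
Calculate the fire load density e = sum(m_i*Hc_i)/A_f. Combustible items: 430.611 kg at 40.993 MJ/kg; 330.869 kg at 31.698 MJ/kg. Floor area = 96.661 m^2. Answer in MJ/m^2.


Total energy = 430.611*40.993 + 330.869*31.698
= 17652.04 + 10487.89
= 28139.92 MJ
e = 28139.92 / 96.661 = 291.12 MJ/m^2

291.12 MJ/m^2


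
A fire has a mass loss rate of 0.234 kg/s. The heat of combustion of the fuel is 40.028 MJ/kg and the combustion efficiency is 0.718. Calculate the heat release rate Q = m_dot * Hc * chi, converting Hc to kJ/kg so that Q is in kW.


Hc = 40.028 MJ/kg = 40.028 * 1000 kJ/kg = 40028 kJ/kg
Q = 0.234 kg/s * 40028 kJ/kg * 0.718 = 6725.2 kW

6725.2 kW


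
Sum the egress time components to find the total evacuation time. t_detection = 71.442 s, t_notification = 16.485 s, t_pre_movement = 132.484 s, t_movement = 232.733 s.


Total = 71.442 + 16.485 + 132.484 + 232.733 = 453.144 s

453.144 s


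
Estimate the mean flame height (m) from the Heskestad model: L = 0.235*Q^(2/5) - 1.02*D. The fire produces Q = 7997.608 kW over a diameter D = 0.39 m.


Q^(2/5) = 36.407
0.235 * Q^(2/5) = 8.5556
1.02 * D = 0.39780
L = 8.1578 m

8.1578 m


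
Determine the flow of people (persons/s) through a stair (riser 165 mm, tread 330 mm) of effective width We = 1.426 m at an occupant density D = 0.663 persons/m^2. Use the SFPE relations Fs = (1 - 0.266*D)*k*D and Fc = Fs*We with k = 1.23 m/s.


1 - 0.266*D = 1 - 0.266*0.663 = 0.82364
Fs = 0.82364 * 1.23 * 0.663 = 0.67167 persons/(s*m)
Fc = 0.67167 * 1.426 = 0.95780 persons/s

0.95780 persons/s


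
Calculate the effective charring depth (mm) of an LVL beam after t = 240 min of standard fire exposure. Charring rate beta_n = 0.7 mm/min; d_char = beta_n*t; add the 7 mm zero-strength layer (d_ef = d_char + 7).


d_char = 0.7 * 240 = 168 mm
d_ef = 168 + 1.0*7 = 175 mm

175 mm


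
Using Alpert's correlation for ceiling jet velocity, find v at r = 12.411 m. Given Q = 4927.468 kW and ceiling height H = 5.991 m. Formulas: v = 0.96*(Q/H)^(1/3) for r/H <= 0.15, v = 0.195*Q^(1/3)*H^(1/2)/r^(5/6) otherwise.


r/H = 12.411 / 5.991 = 2.0716
r/H > 0.15, so v = 0.195*Q^(1/3)*H^(1/2)/r^(5/6)
Q^(1/3) = 17.017
H^(1/2) = 2.4477
r^(5/6) = 8.1565
v = 0.195 * 17.017 * 2.4477 / 8.1565 = 0.99576 m/s

0.99576 m/s


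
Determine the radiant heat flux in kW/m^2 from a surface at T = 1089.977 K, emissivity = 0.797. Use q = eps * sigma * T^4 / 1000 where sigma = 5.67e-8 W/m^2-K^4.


T^4 = 1.4115e+12
q = 0.797 * 5.67e-8 * 1.4115e+12 / 1000 = 63.784 kW/m^2

63.784 kW/m^2


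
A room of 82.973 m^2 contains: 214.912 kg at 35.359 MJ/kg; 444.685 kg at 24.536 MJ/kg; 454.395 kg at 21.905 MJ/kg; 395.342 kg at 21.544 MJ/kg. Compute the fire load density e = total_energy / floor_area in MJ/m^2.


Total energy = 214.912*35.359 + 444.685*24.536 + 454.395*21.905 + 395.342*21.544
= 7599.073 + 10910.79 + 9953.522 + 8517.248
= 36980.64 MJ
e = 36980.64 / 82.973 = 445.69 MJ/m^2

445.69 MJ/m^2


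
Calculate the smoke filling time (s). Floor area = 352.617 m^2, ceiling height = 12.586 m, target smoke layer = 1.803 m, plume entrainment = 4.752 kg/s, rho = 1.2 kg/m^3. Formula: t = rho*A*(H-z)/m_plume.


H - z = 10.783 m
t = 1.2 * 352.617 * 10.783 / 4.752 = 960.17 s

960.17 s


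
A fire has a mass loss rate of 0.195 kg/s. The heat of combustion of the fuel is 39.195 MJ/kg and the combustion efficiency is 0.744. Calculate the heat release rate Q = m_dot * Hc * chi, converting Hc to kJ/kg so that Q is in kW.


Hc = 39.195 MJ/kg = 39.195 * 1000 kJ/kg = 39195 kJ/kg
Q = 0.195 kg/s * 39195 kJ/kg * 0.744 = 5686.4 kW

5686.4 kW


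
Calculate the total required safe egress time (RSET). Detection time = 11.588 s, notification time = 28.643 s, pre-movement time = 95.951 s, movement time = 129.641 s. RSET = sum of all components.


Total = 11.588 + 28.643 + 95.951 + 129.641 = 265.823 s

265.823 s


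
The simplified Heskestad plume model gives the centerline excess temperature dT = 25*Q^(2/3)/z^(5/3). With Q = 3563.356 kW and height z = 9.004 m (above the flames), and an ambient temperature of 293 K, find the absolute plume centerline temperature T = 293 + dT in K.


Q^(2/3) = 233.30
z^(5/3) = 38.970
dT = 25 * 233.30 / 38.970 = 149.67 K
T = 293 + 149.67 = 442.67 K

442.67 K


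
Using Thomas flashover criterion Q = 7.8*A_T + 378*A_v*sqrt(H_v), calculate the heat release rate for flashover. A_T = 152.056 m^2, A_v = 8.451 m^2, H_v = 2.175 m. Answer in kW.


7.8*A_T = 1186.0
sqrt(H_v) = 1.4748
378*A_v*sqrt(H_v) = 4711.2
Q = 1186.0 + 4711.2 = 5897.2 kW

5897.2 kW


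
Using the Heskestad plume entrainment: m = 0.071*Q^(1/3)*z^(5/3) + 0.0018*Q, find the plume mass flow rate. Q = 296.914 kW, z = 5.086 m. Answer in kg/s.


Q^(1/3) = 6.6713
z^(5/3) = 15.042
First term = 0.071 * 6.6713 * 15.042 = 7.1246
Second term = 0.0018 * 296.914 = 0.53445
m = 7.6591 kg/s

7.6591 kg/s


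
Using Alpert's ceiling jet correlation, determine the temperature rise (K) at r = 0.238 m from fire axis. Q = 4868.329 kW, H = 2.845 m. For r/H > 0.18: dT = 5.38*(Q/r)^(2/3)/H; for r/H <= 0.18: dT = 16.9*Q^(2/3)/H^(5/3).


r/H = 0.238 / 2.845 = 0.083656
r/H <= 0.18, so dT = 16.9*Q^(2/3)/H^(5/3)
Q^(2/3) = 287.25
H^(5/3) = 5.7122
dT = 16.9 * 287.25 / 5.7122 = 849.84 K

849.84 K


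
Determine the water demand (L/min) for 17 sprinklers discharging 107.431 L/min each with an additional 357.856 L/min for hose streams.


Sprinkler demand = 17 * 107.431 = 1826.327 L/min
Total = 1826.327 + 357.856 = 2184.183 L/min

2184.183 L/min


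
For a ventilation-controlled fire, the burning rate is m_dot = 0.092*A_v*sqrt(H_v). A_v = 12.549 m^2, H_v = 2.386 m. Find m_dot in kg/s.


sqrt(H_v) = 1.5447
m_dot = 0.092 * 12.549 * 1.5447 = 1.7833 kg/s

1.7833 kg/s


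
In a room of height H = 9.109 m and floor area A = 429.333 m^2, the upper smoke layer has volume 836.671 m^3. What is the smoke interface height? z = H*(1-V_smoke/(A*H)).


V/(A*H) = 0.21394
1 - 0.21394 = 0.78606
z = 9.109 * 0.78606 = 7.1602 m

7.1602 m


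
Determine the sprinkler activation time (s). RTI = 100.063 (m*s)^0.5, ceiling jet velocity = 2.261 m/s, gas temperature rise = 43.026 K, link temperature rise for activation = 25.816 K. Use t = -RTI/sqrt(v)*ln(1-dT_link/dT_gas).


dT_link/dT_gas = 0.60001
ln(1 - 0.60001) = -0.91631
t = -100.063 / sqrt(2.261) * -0.91631 = 60.977 s

60.977 s


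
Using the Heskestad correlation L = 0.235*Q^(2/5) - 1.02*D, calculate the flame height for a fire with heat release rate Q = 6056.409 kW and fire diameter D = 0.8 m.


Q^(2/5) = 32.575
0.235 * Q^(2/5) = 7.6552
1.02 * D = 0.816
L = 6.8392 m

6.8392 m


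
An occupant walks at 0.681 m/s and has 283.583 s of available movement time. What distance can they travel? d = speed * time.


d = 0.681 * 283.583 = 193.12 m

193.12 m


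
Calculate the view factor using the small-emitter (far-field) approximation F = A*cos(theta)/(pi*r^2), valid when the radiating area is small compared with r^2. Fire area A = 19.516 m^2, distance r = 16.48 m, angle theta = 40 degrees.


cos(40 deg) = 0.76604
pi*r^2 = 853.23
F = 19.516 * 0.76604 / 853.23 = 0.017522

0.017522


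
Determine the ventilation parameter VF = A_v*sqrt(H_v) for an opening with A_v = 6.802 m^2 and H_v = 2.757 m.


sqrt(H_v) = 1.6604
VF = 6.802 * 1.6604 = 11.294 m^(5/2)

11.294 m^(5/2)


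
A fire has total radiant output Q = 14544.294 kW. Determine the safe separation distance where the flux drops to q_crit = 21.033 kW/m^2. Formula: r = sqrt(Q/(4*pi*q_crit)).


4*pi*q_crit = 264.31
Q/(4*pi*q_crit) = 55.028
r = sqrt(55.028) = 7.4181 m

7.4181 m


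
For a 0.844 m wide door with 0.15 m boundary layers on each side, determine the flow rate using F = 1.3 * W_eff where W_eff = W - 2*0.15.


W_eff = 0.844 - 0.30 = 0.544 m
F = 1.3 * 0.544 = 0.70720 persons/s

0.70720 persons/s


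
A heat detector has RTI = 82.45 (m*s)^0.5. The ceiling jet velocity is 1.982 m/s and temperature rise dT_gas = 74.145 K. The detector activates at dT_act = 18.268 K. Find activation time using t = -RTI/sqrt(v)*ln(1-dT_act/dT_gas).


dT_act/dT_gas = 0.24638
ln(1 - 0.24638) = -0.28287
t = -82.45 / sqrt(1.982) * -0.28287 = 16.566 s

16.566 s


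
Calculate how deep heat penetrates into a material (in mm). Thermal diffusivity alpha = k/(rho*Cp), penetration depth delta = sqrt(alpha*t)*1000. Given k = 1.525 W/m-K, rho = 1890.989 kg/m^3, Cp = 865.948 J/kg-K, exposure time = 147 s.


alpha = 1.525 / (1890.989 * 865.948) = 9.3130e-07 m^2/s
alpha * t = 0.00013690
delta = sqrt(0.00013690) * 1000 = 11.700 mm

11.700 mm


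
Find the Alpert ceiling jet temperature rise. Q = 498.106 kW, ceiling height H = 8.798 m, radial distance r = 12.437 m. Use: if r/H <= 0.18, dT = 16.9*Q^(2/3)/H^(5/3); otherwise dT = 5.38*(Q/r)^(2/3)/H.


r/H = 12.437 / 8.798 = 1.4136
r/H > 0.18, so dT = 5.38*(Q/r)^(2/3)/H
Q/r = 40.050
(Q/r)^(2/3) = 11.706
dT = 5.38 * 11.706 / 8.798 = 7.1582 K

7.1582 K


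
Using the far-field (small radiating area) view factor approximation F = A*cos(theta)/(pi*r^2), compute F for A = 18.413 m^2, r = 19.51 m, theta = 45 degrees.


cos(45 deg) = 0.70711
pi*r^2 = 1195.8
F = 18.413 * 0.70711 / 1195.8 = 0.010888

0.010888


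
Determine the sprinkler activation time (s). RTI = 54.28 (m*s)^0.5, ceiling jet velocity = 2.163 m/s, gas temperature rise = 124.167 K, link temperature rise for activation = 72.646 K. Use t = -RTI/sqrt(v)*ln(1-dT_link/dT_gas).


dT_link/dT_gas = 0.58507
ln(1 - 0.58507) = -0.87964
t = -54.28 / sqrt(2.163) * -0.87964 = 32.465 s

32.465 s


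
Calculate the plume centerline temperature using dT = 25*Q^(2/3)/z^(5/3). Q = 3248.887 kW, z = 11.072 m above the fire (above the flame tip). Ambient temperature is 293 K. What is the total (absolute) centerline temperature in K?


Q^(2/3) = 219.36
z^(5/3) = 55.002
dT = 25 * 219.36 / 55.002 = 99.706 K
T = 293 + 99.706 = 392.71 K

392.71 K


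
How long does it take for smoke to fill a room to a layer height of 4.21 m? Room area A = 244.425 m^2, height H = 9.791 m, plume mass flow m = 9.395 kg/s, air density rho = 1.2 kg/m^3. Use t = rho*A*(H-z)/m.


H - z = 5.581 m
t = 1.2 * 244.425 * 5.581 / 9.395 = 174.24 s

174.24 s


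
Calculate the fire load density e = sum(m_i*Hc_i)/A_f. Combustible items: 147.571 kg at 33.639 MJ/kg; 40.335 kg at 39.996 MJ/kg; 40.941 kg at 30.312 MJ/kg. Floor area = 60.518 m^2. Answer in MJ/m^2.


Total energy = 147.571*33.639 + 40.335*39.996 + 40.941*30.312
= 4964.141 + 1613.239 + 1241.004
= 7818.383 MJ
e = 7818.383 / 60.518 = 129.19 MJ/m^2

129.19 MJ/m^2


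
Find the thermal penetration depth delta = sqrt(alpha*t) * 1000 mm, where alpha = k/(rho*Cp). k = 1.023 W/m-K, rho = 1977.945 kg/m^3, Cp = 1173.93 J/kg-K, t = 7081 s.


alpha = 1.023 / (1977.945 * 1173.93) = 4.4057e-07 m^2/s
alpha * t = 0.0031197
delta = sqrt(0.0031197) * 1000 = 55.854 mm

55.854 mm


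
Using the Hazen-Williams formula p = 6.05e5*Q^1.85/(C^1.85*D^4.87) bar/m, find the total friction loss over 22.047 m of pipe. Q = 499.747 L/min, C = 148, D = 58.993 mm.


Q^1.85 = 98330
C^1.85 = 10351
D^4.87 = 4.2053e+08
p/m = 0.013667 bar/m
p_total = 0.013667 * 22.047 = 0.30131 bar

0.30131 bar


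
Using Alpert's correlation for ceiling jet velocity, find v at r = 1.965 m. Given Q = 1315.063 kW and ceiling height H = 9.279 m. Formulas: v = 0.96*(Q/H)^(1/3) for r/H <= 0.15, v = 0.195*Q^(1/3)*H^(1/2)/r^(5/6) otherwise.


r/H = 1.965 / 9.279 = 0.21177
r/H > 0.15, so v = 0.195*Q^(1/3)*H^(1/2)/r^(5/6)
Q^(1/3) = 10.956
H^(1/2) = 3.0461
r^(5/6) = 1.7558
v = 0.195 * 10.956 * 3.0461 / 1.7558 = 3.7065 m/s

3.7065 m/s


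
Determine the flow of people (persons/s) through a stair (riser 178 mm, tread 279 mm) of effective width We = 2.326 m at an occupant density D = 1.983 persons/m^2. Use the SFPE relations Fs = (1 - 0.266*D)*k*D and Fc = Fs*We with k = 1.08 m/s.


1 - 0.266*D = 1 - 0.266*1.983 = 0.47252
Fs = 0.47252 * 1.08 * 1.983 = 1.0120 persons/(s*m)
Fc = 1.0120 * 2.326 = 2.3538 persons/s

2.3538 persons/s


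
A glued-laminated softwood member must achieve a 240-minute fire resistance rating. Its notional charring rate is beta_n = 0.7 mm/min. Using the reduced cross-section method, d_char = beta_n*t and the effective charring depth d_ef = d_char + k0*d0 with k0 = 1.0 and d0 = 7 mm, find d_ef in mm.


d_char = 0.7 * 240 = 168 mm
d_ef = 168 + 1.0*7 = 175 mm

175 mm


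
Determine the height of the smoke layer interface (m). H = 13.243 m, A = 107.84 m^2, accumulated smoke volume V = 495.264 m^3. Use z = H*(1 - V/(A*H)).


V/(A*H) = 0.34679
1 - 0.34679 = 0.65321
z = 13.243 * 0.65321 = 8.6504 m

8.6504 m


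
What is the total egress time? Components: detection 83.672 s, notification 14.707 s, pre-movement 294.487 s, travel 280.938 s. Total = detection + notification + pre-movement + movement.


Total = 83.672 + 14.707 + 294.487 + 280.938 = 673.804 s

673.804 s


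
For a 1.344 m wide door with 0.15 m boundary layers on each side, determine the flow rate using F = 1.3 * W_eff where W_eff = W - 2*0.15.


W_eff = 1.344 - 0.30 = 1.044 m
F = 1.3 * 1.044 = 1.3572 persons/s

1.3572 persons/s


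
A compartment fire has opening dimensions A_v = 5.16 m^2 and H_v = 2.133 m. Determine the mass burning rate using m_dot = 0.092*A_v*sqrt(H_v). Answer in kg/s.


sqrt(H_v) = 1.4605
m_dot = 0.092 * 5.16 * 1.4605 = 0.69332 kg/s

0.69332 kg/s


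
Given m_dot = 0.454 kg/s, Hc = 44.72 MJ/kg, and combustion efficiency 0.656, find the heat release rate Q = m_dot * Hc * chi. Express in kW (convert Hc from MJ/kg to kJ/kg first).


Hc = 44.72 MJ/kg = 44.72 * 1000 kJ/kg = 44720 kJ/kg
Q = 0.454 kg/s * 44720 kJ/kg * 0.656 = 13319 kW

13319 kW


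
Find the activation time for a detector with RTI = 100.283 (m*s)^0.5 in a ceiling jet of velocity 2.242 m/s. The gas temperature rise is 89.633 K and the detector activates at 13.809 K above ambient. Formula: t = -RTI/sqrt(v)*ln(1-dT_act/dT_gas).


dT_act/dT_gas = 0.15406
ln(1 - 0.15406) = -0.16731
t = -100.283 / sqrt(2.242) * -0.16731 = 11.205 s

11.205 s


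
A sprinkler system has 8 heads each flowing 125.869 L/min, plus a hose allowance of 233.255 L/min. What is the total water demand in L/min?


Sprinkler demand = 8 * 125.869 = 1006.952 L/min
Total = 1006.952 + 233.255 = 1240.207 L/min

1240.207 L/min


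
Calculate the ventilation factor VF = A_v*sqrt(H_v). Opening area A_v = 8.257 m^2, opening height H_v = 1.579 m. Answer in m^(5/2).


sqrt(H_v) = 1.2566
VF = 8.257 * 1.2566 = 10.376 m^(5/2)

10.376 m^(5/2)


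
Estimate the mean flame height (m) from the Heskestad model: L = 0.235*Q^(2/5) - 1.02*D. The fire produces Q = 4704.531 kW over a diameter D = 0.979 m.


Q^(2/5) = 29.445
0.235 * Q^(2/5) = 6.9195
1.02 * D = 0.99858
L = 5.9209 m

5.9209 m


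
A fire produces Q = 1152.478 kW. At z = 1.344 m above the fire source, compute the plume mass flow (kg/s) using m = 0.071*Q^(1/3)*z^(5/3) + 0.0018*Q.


Q^(1/3) = 10.484
z^(5/3) = 1.6368
First term = 0.071 * 10.484 * 1.6368 = 1.2184
Second term = 0.0018 * 1152.478 = 2.0745
m = 3.2929 kg/s

3.2929 kg/s


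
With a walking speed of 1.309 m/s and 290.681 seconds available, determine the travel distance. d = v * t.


d = 1.309 * 290.681 = 380.50 m

380.50 m


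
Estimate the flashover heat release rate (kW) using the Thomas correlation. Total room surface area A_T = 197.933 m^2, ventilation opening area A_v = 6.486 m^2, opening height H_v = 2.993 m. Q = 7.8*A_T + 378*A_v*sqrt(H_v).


7.8*A_T = 1543.9
sqrt(H_v) = 1.7300
378*A_v*sqrt(H_v) = 4241.5
Q = 1543.9 + 4241.5 = 5785.4 kW

5785.4 kW


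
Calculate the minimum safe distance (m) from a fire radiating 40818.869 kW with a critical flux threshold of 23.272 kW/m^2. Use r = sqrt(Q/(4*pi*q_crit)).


4*pi*q_crit = 292.44
Q/(4*pi*q_crit) = 139.58
r = sqrt(139.58) = 11.814 m

11.814 m


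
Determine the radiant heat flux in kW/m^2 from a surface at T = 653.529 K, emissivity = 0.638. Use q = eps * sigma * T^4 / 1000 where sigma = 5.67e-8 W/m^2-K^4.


T^4 = 1.8241e+11
q = 0.638 * 5.67e-8 * 1.8241e+11 / 1000 = 6.5988 kW/m^2

6.5988 kW/m^2


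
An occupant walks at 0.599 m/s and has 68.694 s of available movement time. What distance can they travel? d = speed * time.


d = 0.599 * 68.694 = 41.148 m

41.148 m


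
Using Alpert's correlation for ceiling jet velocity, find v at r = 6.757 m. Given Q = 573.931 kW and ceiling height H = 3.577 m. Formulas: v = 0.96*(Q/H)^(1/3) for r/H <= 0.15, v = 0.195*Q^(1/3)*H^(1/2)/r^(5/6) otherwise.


r/H = 6.757 / 3.577 = 1.8890
r/H > 0.15, so v = 0.195*Q^(1/3)*H^(1/2)/r^(5/6)
Q^(1/3) = 8.3104
H^(1/2) = 1.8913
r^(5/6) = 4.9143
v = 0.195 * 8.3104 * 1.8913 / 4.9143 = 0.62367 m/s

0.62367 m/s


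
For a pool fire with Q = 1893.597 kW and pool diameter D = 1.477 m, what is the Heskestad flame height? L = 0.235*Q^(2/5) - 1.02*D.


Q^(2/5) = 20.460
0.235 * Q^(2/5) = 4.8082
1.02 * D = 1.5065
L = 3.3017 m

3.3017 m


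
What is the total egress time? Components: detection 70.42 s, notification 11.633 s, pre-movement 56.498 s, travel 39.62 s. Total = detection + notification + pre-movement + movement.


Total = 70.42 + 11.633 + 56.498 + 39.62 = 178.171 s

178.171 s


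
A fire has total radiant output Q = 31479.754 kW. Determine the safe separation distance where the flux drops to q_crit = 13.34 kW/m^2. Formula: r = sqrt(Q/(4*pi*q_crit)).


4*pi*q_crit = 167.64
Q/(4*pi*q_crit) = 187.79
r = sqrt(187.79) = 13.704 m

13.704 m


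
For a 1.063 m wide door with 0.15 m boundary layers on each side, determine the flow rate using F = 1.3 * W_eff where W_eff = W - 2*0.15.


W_eff = 1.063 - 0.30 = 0.763 m
F = 1.3 * 0.763 = 0.99190 persons/s

0.99190 persons/s


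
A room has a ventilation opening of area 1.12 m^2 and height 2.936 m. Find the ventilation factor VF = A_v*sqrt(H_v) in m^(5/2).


sqrt(H_v) = 1.7135
VF = 1.12 * 1.7135 = 1.9191 m^(5/2)

1.9191 m^(5/2)


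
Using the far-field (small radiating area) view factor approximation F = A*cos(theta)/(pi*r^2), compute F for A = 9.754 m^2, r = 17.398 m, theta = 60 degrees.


cos(60 deg) = 0.5
pi*r^2 = 950.93
F = 9.754 * 0.5 / 950.93 = 0.0051287

0.0051287


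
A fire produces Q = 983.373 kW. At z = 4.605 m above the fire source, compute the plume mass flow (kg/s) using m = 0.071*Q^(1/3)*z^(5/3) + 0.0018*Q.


Q^(1/3) = 9.9443
z^(5/3) = 12.746
First term = 0.071 * 9.9443 * 12.746 = 8.9994
Second term = 0.0018 * 983.373 = 1.7701
m = 10.769 kg/s

10.769 kg/s


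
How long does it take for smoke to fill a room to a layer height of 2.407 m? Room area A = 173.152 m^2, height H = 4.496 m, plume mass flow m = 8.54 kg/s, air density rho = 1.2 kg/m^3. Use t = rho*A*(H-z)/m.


H - z = 2.089 m
t = 1.2 * 173.152 * 2.089 / 8.54 = 50.826 s

50.826 s


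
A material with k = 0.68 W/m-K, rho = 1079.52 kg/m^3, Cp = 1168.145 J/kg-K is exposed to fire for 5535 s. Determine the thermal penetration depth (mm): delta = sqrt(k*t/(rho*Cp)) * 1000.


alpha = 0.68 / (1079.52 * 1168.145) = 5.3924e-07 m^2/s
alpha * t = 0.0029847
delta = sqrt(0.0029847) * 1000 = 54.632 mm

54.632 mm


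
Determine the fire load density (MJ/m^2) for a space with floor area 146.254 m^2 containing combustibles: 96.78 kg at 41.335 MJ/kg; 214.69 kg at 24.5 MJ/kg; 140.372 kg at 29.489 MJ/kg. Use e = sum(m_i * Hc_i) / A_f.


Total energy = 96.78*41.335 + 214.69*24.5 + 140.372*29.489
= 4000.401 + 5259.905 + 4139.430
= 13399.74 MJ
e = 13399.74 / 146.254 = 91.620 MJ/m^2

91.620 MJ/m^2


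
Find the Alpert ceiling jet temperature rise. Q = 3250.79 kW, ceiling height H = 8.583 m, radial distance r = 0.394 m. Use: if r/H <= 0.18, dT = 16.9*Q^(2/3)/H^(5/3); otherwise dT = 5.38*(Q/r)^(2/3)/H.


r/H = 0.394 / 8.583 = 0.045905
r/H <= 0.18, so dT = 16.9*Q^(2/3)/H^(5/3)
Q^(2/3) = 219.45
H^(5/3) = 35.980
dT = 16.9 * 219.45 / 35.980 = 103.07 K

103.07 K


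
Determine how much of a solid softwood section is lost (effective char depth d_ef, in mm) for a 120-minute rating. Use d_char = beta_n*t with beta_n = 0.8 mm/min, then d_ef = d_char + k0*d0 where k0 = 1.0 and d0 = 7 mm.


d_char = 0.8 * 120 = 96 mm
d_ef = 96 + 1.0*7 = 103 mm

103 mm


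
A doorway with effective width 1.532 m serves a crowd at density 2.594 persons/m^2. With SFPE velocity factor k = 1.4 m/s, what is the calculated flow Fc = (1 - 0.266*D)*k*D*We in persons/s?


1 - 0.266*D = 1 - 0.266*2.594 = 0.31000
Fs = 0.31000 * 1.4 * 2.594 = 1.1258 persons/(s*m)
Fc = 1.1258 * 1.532 = 1.7247 persons/s

1.7247 persons/s


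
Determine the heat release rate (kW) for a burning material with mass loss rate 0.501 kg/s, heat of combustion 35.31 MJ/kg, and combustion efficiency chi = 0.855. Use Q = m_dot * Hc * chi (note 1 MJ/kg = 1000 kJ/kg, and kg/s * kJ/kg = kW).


Hc = 35.31 MJ/kg = 35.31 * 1000 kJ/kg = 35310 kJ/kg
Q = 0.501 kg/s * 35310 kJ/kg * 0.855 = 15125 kW

15125 kW


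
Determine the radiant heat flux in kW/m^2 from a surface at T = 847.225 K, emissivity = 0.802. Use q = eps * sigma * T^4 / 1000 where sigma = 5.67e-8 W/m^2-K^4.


T^4 = 5.1522e+11
q = 0.802 * 5.67e-8 * 5.1522e+11 / 1000 = 23.429 kW/m^2

23.429 kW/m^2


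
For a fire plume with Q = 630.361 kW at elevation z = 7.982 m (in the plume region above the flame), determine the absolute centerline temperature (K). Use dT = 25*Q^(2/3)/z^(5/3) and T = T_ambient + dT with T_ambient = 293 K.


Q^(2/3) = 73.518
z^(5/3) = 31.880
dT = 25 * 73.518 / 31.880 = 57.652 K
T = 293 + 57.652 = 350.65 K

350.65 K


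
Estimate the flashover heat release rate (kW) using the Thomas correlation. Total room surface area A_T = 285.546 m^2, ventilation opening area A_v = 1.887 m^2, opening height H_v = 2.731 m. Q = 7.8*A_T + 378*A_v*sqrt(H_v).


7.8*A_T = 2227.3
sqrt(H_v) = 1.6526
378*A_v*sqrt(H_v) = 1178.8
Q = 2227.3 + 1178.8 = 3406.0 kW

3406.0 kW


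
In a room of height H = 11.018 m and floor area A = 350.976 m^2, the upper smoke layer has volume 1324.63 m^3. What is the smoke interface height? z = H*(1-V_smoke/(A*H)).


V/(A*H) = 0.34254
1 - 0.34254 = 0.65746
z = 11.018 * 0.65746 = 7.2439 m

7.2439 m


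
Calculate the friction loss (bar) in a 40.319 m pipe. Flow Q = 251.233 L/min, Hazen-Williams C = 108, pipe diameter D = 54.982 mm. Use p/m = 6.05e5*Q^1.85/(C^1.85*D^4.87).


Q^1.85 = 27551
C^1.85 = 5778.8
D^4.87 = 2.9845e+08
p/m = 0.0096647 bar/m
p_total = 0.0096647 * 40.319 = 0.38967 bar

0.38967 bar


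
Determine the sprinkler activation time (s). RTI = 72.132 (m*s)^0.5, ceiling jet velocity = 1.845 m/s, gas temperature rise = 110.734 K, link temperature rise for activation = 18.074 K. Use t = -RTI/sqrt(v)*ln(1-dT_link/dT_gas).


dT_link/dT_gas = 0.16322
ln(1 - 0.16322) = -0.17819
t = -72.132 / sqrt(1.845) * -0.17819 = 9.4629 s

9.4629 s


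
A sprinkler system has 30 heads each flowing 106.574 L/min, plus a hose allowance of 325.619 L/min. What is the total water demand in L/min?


Sprinkler demand = 30 * 106.574 = 3197.22 L/min
Total = 3197.22 + 325.619 = 3522.839 L/min

3522.839 L/min


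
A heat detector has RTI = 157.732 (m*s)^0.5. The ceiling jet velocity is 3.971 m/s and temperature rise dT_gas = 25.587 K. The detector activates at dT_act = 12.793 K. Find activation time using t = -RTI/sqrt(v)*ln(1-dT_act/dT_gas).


dT_act/dT_gas = 0.49998
ln(1 - 0.49998) = -0.69311
t = -157.732 / sqrt(3.971) * -0.69311 = 54.862 s

54.862 s


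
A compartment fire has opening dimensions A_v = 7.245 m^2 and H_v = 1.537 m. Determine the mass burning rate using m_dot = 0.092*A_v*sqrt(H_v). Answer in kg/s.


sqrt(H_v) = 1.2398
m_dot = 0.092 * 7.245 * 1.2398 = 0.82635 kg/s

0.82635 kg/s


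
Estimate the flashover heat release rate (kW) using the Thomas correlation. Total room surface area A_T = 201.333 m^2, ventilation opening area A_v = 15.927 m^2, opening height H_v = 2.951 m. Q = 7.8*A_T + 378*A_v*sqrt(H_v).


7.8*A_T = 1570.4
sqrt(H_v) = 1.7178
378*A_v*sqrt(H_v) = 10342
Q = 1570.4 + 10342 = 11913 kW

11913 kW


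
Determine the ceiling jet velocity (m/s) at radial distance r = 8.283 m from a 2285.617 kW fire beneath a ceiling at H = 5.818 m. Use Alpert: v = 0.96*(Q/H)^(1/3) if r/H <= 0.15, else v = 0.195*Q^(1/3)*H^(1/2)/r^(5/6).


r/H = 8.283 / 5.818 = 1.4237
r/H > 0.15, so v = 0.195*Q^(1/3)*H^(1/2)/r^(5/6)
Q^(1/3) = 13.172
H^(1/2) = 2.4121
r^(5/6) = 5.8231
v = 0.195 * 13.172 * 2.4121 / 5.8231 = 1.0640 m/s

1.0640 m/s


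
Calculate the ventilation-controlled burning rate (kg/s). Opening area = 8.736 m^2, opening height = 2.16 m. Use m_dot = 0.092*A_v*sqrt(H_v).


sqrt(H_v) = 1.4697
m_dot = 0.092 * 8.736 * 1.4697 = 1.1812 kg/s

1.1812 kg/s


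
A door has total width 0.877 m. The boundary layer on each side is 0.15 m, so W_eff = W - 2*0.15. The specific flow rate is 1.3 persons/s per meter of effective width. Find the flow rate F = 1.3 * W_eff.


W_eff = 0.877 - 0.30 = 0.577 m
F = 1.3 * 0.577 = 0.75010 persons/s

0.75010 persons/s


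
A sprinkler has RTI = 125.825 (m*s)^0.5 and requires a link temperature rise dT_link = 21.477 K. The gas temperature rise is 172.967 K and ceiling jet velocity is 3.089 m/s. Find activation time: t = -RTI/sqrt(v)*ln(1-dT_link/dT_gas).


dT_link/dT_gas = 0.12417
ln(1 - 0.12417) = -0.13258
t = -125.825 / sqrt(3.089) * -0.13258 = 9.4916 s

9.4916 s


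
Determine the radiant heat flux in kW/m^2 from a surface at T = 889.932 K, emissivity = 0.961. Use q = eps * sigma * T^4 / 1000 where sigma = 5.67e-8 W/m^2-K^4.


T^4 = 6.2723e+11
q = 0.961 * 5.67e-8 * 6.2723e+11 / 1000 = 34.177 kW/m^2

34.177 kW/m^2


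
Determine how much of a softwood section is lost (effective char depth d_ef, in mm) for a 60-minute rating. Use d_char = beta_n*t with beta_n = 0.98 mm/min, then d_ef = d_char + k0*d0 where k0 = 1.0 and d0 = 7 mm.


d_char = 0.98 * 60 = 58.8 mm
d_ef = 58.8 + 1.0*7 = 65.8 mm

65.8 mm


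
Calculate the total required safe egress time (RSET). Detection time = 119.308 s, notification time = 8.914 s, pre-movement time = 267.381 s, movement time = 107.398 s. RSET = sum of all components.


Total = 119.308 + 8.914 + 267.381 + 107.398 = 503.001 s

503.001 s


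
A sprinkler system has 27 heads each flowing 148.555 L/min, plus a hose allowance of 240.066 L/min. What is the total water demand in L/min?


Sprinkler demand = 27 * 148.555 = 4010.985 L/min
Total = 4010.985 + 240.066 = 4251.051 L/min

4251.051 L/min


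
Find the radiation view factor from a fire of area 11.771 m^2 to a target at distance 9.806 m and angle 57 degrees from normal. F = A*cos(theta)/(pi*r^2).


cos(57 deg) = 0.54464
pi*r^2 = 302.09
F = 11.771 * 0.54464 / 302.09 = 0.021222

0.021222


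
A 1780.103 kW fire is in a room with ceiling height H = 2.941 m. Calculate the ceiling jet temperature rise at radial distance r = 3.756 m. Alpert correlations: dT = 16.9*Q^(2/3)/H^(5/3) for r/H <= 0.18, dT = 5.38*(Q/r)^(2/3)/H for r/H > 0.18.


r/H = 3.756 / 2.941 = 1.2771
r/H > 0.18, so dT = 5.38*(Q/r)^(2/3)/H
Q/r = 473.94
(Q/r)^(2/3) = 60.787
dT = 5.38 * 60.787 / 2.941 = 111.20 K

111.20 K


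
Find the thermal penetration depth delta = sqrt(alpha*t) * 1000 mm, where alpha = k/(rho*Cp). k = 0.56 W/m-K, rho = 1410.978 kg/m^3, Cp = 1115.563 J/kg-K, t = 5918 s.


alpha = 0.56 / (1410.978 * 1115.563) = 3.5577e-07 m^2/s
alpha * t = 0.0021055
delta = sqrt(0.0021055) * 1000 = 45.885 mm

45.885 mm


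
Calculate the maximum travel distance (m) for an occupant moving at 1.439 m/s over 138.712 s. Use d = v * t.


d = 1.439 * 138.712 = 199.61 m

199.61 m


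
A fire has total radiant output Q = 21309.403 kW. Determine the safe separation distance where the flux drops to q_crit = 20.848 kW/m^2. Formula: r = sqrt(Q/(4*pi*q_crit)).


4*pi*q_crit = 261.98
Q/(4*pi*q_crit) = 81.339
r = sqrt(81.339) = 9.0188 m

9.0188 m


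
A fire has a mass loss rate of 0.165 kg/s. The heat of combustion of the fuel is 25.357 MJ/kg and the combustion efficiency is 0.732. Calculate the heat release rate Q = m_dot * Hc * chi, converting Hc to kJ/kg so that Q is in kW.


Hc = 25.357 MJ/kg = 25.357 * 1000 kJ/kg = 25357 kJ/kg
Q = 0.165 kg/s * 25357 kJ/kg * 0.732 = 3062.6 kW

3062.6 kW


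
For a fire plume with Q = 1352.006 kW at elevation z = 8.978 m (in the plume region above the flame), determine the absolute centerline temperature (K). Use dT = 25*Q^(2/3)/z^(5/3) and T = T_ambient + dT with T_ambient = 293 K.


Q^(2/3) = 122.27
z^(5/3) = 38.782
dT = 25 * 122.27 / 38.782 = 78.818 K
T = 293 + 78.818 = 371.82 K

371.82 K
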